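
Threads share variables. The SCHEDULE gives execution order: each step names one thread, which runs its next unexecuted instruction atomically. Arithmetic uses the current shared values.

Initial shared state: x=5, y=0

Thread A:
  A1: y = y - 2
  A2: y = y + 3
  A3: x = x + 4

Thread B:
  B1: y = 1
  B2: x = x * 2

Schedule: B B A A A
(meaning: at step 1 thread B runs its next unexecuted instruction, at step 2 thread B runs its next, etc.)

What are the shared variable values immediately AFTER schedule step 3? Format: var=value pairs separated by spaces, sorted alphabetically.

Step 1: thread B executes B1 (y = 1). Shared: x=5 y=1. PCs: A@0 B@1
Step 2: thread B executes B2 (x = x * 2). Shared: x=10 y=1. PCs: A@0 B@2
Step 3: thread A executes A1 (y = y - 2). Shared: x=10 y=-1. PCs: A@1 B@2

Answer: x=10 y=-1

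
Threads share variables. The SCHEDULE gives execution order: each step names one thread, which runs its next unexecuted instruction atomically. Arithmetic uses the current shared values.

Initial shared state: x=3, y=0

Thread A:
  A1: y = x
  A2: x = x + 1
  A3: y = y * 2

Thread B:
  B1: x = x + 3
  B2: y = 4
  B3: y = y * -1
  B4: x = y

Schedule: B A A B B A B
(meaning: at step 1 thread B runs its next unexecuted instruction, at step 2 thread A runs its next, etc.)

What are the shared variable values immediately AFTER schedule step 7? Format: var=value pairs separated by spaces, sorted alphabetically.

Answer: x=-8 y=-8

Derivation:
Step 1: thread B executes B1 (x = x + 3). Shared: x=6 y=0. PCs: A@0 B@1
Step 2: thread A executes A1 (y = x). Shared: x=6 y=6. PCs: A@1 B@1
Step 3: thread A executes A2 (x = x + 1). Shared: x=7 y=6. PCs: A@2 B@1
Step 4: thread B executes B2 (y = 4). Shared: x=7 y=4. PCs: A@2 B@2
Step 5: thread B executes B3 (y = y * -1). Shared: x=7 y=-4. PCs: A@2 B@3
Step 6: thread A executes A3 (y = y * 2). Shared: x=7 y=-8. PCs: A@3 B@3
Step 7: thread B executes B4 (x = y). Shared: x=-8 y=-8. PCs: A@3 B@4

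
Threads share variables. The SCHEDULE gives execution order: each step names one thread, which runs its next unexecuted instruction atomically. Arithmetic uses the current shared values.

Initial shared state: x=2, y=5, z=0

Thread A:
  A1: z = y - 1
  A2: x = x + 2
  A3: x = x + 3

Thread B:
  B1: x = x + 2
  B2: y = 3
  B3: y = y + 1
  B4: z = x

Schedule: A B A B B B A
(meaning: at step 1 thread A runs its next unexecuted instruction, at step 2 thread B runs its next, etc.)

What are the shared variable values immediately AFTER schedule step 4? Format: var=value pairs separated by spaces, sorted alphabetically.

Step 1: thread A executes A1 (z = y - 1). Shared: x=2 y=5 z=4. PCs: A@1 B@0
Step 2: thread B executes B1 (x = x + 2). Shared: x=4 y=5 z=4. PCs: A@1 B@1
Step 3: thread A executes A2 (x = x + 2). Shared: x=6 y=5 z=4. PCs: A@2 B@1
Step 4: thread B executes B2 (y = 3). Shared: x=6 y=3 z=4. PCs: A@2 B@2

Answer: x=6 y=3 z=4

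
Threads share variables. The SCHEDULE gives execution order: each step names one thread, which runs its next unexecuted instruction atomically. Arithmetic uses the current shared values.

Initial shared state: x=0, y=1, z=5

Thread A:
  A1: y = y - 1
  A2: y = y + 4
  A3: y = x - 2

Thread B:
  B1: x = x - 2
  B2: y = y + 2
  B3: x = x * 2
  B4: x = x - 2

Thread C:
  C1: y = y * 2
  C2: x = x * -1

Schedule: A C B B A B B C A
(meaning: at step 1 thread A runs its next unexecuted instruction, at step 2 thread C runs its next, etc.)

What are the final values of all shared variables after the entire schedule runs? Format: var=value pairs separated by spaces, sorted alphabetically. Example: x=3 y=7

Step 1: thread A executes A1 (y = y - 1). Shared: x=0 y=0 z=5. PCs: A@1 B@0 C@0
Step 2: thread C executes C1 (y = y * 2). Shared: x=0 y=0 z=5. PCs: A@1 B@0 C@1
Step 3: thread B executes B1 (x = x - 2). Shared: x=-2 y=0 z=5. PCs: A@1 B@1 C@1
Step 4: thread B executes B2 (y = y + 2). Shared: x=-2 y=2 z=5. PCs: A@1 B@2 C@1
Step 5: thread A executes A2 (y = y + 4). Shared: x=-2 y=6 z=5. PCs: A@2 B@2 C@1
Step 6: thread B executes B3 (x = x * 2). Shared: x=-4 y=6 z=5. PCs: A@2 B@3 C@1
Step 7: thread B executes B4 (x = x - 2). Shared: x=-6 y=6 z=5. PCs: A@2 B@4 C@1
Step 8: thread C executes C2 (x = x * -1). Shared: x=6 y=6 z=5. PCs: A@2 B@4 C@2
Step 9: thread A executes A3 (y = x - 2). Shared: x=6 y=4 z=5. PCs: A@3 B@4 C@2

Answer: x=6 y=4 z=5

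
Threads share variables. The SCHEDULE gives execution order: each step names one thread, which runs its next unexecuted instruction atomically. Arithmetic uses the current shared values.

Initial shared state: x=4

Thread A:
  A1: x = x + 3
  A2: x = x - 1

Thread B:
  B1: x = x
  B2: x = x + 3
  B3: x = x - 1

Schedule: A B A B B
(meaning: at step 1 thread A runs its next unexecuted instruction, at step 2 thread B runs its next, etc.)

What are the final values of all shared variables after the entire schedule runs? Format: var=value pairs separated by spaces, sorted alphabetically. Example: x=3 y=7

Answer: x=8

Derivation:
Step 1: thread A executes A1 (x = x + 3). Shared: x=7. PCs: A@1 B@0
Step 2: thread B executes B1 (x = x). Shared: x=7. PCs: A@1 B@1
Step 3: thread A executes A2 (x = x - 1). Shared: x=6. PCs: A@2 B@1
Step 4: thread B executes B2 (x = x + 3). Shared: x=9. PCs: A@2 B@2
Step 5: thread B executes B3 (x = x - 1). Shared: x=8. PCs: A@2 B@3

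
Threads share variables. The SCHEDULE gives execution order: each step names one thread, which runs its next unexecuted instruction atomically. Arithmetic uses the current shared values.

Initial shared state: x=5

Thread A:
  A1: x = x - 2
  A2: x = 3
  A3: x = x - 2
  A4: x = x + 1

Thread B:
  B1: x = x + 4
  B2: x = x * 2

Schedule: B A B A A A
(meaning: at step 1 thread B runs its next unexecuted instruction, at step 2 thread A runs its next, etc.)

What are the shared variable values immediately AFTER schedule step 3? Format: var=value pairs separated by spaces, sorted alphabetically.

Step 1: thread B executes B1 (x = x + 4). Shared: x=9. PCs: A@0 B@1
Step 2: thread A executes A1 (x = x - 2). Shared: x=7. PCs: A@1 B@1
Step 3: thread B executes B2 (x = x * 2). Shared: x=14. PCs: A@1 B@2

Answer: x=14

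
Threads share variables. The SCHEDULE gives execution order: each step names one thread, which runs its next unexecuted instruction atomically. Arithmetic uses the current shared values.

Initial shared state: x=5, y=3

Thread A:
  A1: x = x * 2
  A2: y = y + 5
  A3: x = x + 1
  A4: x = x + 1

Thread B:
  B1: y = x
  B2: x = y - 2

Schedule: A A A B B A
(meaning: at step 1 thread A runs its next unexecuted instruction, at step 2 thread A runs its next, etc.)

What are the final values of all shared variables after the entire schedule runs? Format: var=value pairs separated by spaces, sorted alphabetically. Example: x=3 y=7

Answer: x=10 y=11

Derivation:
Step 1: thread A executes A1 (x = x * 2). Shared: x=10 y=3. PCs: A@1 B@0
Step 2: thread A executes A2 (y = y + 5). Shared: x=10 y=8. PCs: A@2 B@0
Step 3: thread A executes A3 (x = x + 1). Shared: x=11 y=8. PCs: A@3 B@0
Step 4: thread B executes B1 (y = x). Shared: x=11 y=11. PCs: A@3 B@1
Step 5: thread B executes B2 (x = y - 2). Shared: x=9 y=11. PCs: A@3 B@2
Step 6: thread A executes A4 (x = x + 1). Shared: x=10 y=11. PCs: A@4 B@2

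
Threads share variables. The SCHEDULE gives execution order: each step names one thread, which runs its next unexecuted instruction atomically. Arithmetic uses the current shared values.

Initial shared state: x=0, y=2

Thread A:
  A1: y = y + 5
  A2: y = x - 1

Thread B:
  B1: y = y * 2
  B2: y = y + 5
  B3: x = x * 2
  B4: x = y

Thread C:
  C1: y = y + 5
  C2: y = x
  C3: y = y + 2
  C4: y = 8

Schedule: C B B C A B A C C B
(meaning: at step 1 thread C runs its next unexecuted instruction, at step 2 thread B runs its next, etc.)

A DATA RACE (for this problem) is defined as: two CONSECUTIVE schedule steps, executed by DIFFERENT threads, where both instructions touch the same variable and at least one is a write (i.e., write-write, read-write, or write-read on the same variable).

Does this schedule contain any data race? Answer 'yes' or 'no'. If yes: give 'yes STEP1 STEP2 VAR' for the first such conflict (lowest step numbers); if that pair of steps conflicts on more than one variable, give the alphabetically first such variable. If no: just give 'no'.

Answer: yes 1 2 y

Derivation:
Steps 1,2: C(y = y + 5) vs B(y = y * 2). RACE on y (W-W).
Steps 2,3: same thread (B). No race.
Steps 3,4: B(y = y + 5) vs C(y = x). RACE on y (W-W).
Steps 4,5: C(y = x) vs A(y = y + 5). RACE on y (W-W).
Steps 5,6: A(r=y,w=y) vs B(r=x,w=x). No conflict.
Steps 6,7: B(x = x * 2) vs A(y = x - 1). RACE on x (W-R).
Steps 7,8: A(y = x - 1) vs C(y = y + 2). RACE on y (W-W).
Steps 8,9: same thread (C). No race.
Steps 9,10: C(y = 8) vs B(x = y). RACE on y (W-R).
First conflict at steps 1,2.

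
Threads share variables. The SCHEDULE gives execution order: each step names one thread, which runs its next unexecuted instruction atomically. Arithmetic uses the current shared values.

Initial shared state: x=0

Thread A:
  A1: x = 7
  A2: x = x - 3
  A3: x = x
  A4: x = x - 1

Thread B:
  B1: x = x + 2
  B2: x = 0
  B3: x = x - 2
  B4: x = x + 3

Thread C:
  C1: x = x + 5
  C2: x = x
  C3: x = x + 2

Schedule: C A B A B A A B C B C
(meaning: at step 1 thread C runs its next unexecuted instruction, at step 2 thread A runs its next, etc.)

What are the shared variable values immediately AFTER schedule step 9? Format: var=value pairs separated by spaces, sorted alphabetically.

Step 1: thread C executes C1 (x = x + 5). Shared: x=5. PCs: A@0 B@0 C@1
Step 2: thread A executes A1 (x = 7). Shared: x=7. PCs: A@1 B@0 C@1
Step 3: thread B executes B1 (x = x + 2). Shared: x=9. PCs: A@1 B@1 C@1
Step 4: thread A executes A2 (x = x - 3). Shared: x=6. PCs: A@2 B@1 C@1
Step 5: thread B executes B2 (x = 0). Shared: x=0. PCs: A@2 B@2 C@1
Step 6: thread A executes A3 (x = x). Shared: x=0. PCs: A@3 B@2 C@1
Step 7: thread A executes A4 (x = x - 1). Shared: x=-1. PCs: A@4 B@2 C@1
Step 8: thread B executes B3 (x = x - 2). Shared: x=-3. PCs: A@4 B@3 C@1
Step 9: thread C executes C2 (x = x). Shared: x=-3. PCs: A@4 B@3 C@2

Answer: x=-3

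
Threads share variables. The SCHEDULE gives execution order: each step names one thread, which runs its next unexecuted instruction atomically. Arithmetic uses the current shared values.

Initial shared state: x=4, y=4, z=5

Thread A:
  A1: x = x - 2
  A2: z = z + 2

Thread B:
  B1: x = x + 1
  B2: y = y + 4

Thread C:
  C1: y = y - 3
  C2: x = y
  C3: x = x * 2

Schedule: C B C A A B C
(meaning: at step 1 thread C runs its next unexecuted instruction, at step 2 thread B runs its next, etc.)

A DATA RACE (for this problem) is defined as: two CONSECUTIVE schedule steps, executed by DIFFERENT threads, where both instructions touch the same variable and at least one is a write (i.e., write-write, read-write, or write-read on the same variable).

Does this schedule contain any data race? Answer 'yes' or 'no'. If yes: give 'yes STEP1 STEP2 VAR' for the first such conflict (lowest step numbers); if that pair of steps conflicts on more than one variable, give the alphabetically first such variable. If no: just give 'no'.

Steps 1,2: C(r=y,w=y) vs B(r=x,w=x). No conflict.
Steps 2,3: B(x = x + 1) vs C(x = y). RACE on x (W-W).
Steps 3,4: C(x = y) vs A(x = x - 2). RACE on x (W-W).
Steps 4,5: same thread (A). No race.
Steps 5,6: A(r=z,w=z) vs B(r=y,w=y). No conflict.
Steps 6,7: B(r=y,w=y) vs C(r=x,w=x). No conflict.
First conflict at steps 2,3.

Answer: yes 2 3 x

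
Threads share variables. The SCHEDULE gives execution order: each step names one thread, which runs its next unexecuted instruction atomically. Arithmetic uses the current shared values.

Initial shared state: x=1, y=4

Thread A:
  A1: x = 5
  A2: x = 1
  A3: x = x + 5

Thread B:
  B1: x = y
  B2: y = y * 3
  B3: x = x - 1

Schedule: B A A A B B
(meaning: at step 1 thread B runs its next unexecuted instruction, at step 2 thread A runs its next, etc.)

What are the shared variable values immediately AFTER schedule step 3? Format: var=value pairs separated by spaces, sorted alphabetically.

Step 1: thread B executes B1 (x = y). Shared: x=4 y=4. PCs: A@0 B@1
Step 2: thread A executes A1 (x = 5). Shared: x=5 y=4. PCs: A@1 B@1
Step 3: thread A executes A2 (x = 1). Shared: x=1 y=4. PCs: A@2 B@1

Answer: x=1 y=4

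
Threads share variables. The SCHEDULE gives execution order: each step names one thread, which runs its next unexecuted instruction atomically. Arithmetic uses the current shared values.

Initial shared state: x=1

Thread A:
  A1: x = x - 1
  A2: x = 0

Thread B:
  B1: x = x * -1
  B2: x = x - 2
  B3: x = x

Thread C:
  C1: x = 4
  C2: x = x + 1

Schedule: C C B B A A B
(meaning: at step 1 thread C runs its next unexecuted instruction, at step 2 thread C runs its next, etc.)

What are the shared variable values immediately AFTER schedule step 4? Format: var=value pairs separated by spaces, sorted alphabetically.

Answer: x=-7

Derivation:
Step 1: thread C executes C1 (x = 4). Shared: x=4. PCs: A@0 B@0 C@1
Step 2: thread C executes C2 (x = x + 1). Shared: x=5. PCs: A@0 B@0 C@2
Step 3: thread B executes B1 (x = x * -1). Shared: x=-5. PCs: A@0 B@1 C@2
Step 4: thread B executes B2 (x = x - 2). Shared: x=-7. PCs: A@0 B@2 C@2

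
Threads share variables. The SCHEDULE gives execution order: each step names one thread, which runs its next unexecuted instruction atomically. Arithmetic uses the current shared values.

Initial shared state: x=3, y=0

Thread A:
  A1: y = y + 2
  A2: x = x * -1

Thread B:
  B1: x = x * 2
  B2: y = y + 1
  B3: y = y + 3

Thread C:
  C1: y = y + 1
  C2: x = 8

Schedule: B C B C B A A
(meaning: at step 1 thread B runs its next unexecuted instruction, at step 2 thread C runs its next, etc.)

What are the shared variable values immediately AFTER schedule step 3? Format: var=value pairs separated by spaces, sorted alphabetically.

Answer: x=6 y=2

Derivation:
Step 1: thread B executes B1 (x = x * 2). Shared: x=6 y=0. PCs: A@0 B@1 C@0
Step 2: thread C executes C1 (y = y + 1). Shared: x=6 y=1. PCs: A@0 B@1 C@1
Step 3: thread B executes B2 (y = y + 1). Shared: x=6 y=2. PCs: A@0 B@2 C@1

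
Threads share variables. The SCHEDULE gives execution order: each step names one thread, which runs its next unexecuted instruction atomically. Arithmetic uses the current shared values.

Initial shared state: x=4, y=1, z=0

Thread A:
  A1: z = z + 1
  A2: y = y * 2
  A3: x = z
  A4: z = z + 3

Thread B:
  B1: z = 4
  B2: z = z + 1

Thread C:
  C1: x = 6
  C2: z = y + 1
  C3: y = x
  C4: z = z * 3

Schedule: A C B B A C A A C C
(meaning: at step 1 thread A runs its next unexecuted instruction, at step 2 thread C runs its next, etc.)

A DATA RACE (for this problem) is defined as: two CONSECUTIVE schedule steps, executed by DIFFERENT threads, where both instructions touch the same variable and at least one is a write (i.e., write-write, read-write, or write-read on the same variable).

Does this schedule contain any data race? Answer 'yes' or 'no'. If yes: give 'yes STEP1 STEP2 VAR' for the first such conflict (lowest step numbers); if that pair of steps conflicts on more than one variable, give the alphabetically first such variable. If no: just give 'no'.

Answer: yes 5 6 y

Derivation:
Steps 1,2: A(r=z,w=z) vs C(r=-,w=x). No conflict.
Steps 2,3: C(r=-,w=x) vs B(r=-,w=z). No conflict.
Steps 3,4: same thread (B). No race.
Steps 4,5: B(r=z,w=z) vs A(r=y,w=y). No conflict.
Steps 5,6: A(y = y * 2) vs C(z = y + 1). RACE on y (W-R).
Steps 6,7: C(z = y + 1) vs A(x = z). RACE on z (W-R).
Steps 7,8: same thread (A). No race.
Steps 8,9: A(r=z,w=z) vs C(r=x,w=y). No conflict.
Steps 9,10: same thread (C). No race.
First conflict at steps 5,6.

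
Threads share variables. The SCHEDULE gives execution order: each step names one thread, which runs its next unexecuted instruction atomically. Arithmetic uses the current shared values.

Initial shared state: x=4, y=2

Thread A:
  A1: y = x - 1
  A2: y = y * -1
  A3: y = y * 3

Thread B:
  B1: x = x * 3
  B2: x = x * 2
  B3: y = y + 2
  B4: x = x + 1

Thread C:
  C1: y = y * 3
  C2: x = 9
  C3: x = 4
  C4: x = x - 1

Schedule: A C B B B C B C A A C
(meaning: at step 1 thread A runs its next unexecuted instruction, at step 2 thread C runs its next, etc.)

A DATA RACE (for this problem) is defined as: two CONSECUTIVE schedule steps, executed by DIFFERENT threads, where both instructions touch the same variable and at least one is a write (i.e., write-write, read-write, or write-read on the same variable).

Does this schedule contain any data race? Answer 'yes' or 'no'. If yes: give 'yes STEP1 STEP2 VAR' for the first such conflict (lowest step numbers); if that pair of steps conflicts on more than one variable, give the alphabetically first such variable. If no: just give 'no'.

Steps 1,2: A(y = x - 1) vs C(y = y * 3). RACE on y (W-W).
Steps 2,3: C(r=y,w=y) vs B(r=x,w=x). No conflict.
Steps 3,4: same thread (B). No race.
Steps 4,5: same thread (B). No race.
Steps 5,6: B(r=y,w=y) vs C(r=-,w=x). No conflict.
Steps 6,7: C(x = 9) vs B(x = x + 1). RACE on x (W-W).
Steps 7,8: B(x = x + 1) vs C(x = 4). RACE on x (W-W).
Steps 8,9: C(r=-,w=x) vs A(r=y,w=y). No conflict.
Steps 9,10: same thread (A). No race.
Steps 10,11: A(r=y,w=y) vs C(r=x,w=x). No conflict.
First conflict at steps 1,2.

Answer: yes 1 2 y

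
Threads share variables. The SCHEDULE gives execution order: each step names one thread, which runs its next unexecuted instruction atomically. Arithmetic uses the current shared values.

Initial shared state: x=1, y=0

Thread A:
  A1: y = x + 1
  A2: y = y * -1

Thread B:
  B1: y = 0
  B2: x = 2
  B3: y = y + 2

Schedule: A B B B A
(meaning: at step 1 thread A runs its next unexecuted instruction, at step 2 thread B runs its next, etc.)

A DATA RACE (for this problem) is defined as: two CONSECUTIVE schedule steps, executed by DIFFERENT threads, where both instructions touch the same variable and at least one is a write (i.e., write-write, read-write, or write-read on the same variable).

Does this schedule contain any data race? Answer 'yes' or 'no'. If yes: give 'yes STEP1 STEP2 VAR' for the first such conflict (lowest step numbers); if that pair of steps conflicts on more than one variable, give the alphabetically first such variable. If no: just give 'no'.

Answer: yes 1 2 y

Derivation:
Steps 1,2: A(y = x + 1) vs B(y = 0). RACE on y (W-W).
Steps 2,3: same thread (B). No race.
Steps 3,4: same thread (B). No race.
Steps 4,5: B(y = y + 2) vs A(y = y * -1). RACE on y (W-W).
First conflict at steps 1,2.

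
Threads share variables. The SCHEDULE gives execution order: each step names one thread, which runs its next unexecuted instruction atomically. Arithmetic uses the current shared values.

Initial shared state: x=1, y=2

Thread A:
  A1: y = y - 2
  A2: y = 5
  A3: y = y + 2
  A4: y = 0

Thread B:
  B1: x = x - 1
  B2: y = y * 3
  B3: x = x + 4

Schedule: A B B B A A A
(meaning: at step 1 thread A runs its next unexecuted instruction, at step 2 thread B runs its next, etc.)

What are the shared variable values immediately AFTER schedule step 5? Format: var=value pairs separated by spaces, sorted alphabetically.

Answer: x=4 y=5

Derivation:
Step 1: thread A executes A1 (y = y - 2). Shared: x=1 y=0. PCs: A@1 B@0
Step 2: thread B executes B1 (x = x - 1). Shared: x=0 y=0. PCs: A@1 B@1
Step 3: thread B executes B2 (y = y * 3). Shared: x=0 y=0. PCs: A@1 B@2
Step 4: thread B executes B3 (x = x + 4). Shared: x=4 y=0. PCs: A@1 B@3
Step 5: thread A executes A2 (y = 5). Shared: x=4 y=5. PCs: A@2 B@3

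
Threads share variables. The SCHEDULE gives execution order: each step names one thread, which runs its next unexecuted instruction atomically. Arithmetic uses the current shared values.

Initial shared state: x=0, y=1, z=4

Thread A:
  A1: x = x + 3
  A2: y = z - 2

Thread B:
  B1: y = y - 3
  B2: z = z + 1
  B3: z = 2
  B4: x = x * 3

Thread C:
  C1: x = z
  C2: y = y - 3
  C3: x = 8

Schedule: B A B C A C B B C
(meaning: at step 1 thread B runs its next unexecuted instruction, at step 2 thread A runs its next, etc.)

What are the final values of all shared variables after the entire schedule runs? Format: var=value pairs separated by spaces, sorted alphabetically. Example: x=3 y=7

Answer: x=8 y=0 z=2

Derivation:
Step 1: thread B executes B1 (y = y - 3). Shared: x=0 y=-2 z=4. PCs: A@0 B@1 C@0
Step 2: thread A executes A1 (x = x + 3). Shared: x=3 y=-2 z=4. PCs: A@1 B@1 C@0
Step 3: thread B executes B2 (z = z + 1). Shared: x=3 y=-2 z=5. PCs: A@1 B@2 C@0
Step 4: thread C executes C1 (x = z). Shared: x=5 y=-2 z=5. PCs: A@1 B@2 C@1
Step 5: thread A executes A2 (y = z - 2). Shared: x=5 y=3 z=5. PCs: A@2 B@2 C@1
Step 6: thread C executes C2 (y = y - 3). Shared: x=5 y=0 z=5. PCs: A@2 B@2 C@2
Step 7: thread B executes B3 (z = 2). Shared: x=5 y=0 z=2. PCs: A@2 B@3 C@2
Step 8: thread B executes B4 (x = x * 3). Shared: x=15 y=0 z=2. PCs: A@2 B@4 C@2
Step 9: thread C executes C3 (x = 8). Shared: x=8 y=0 z=2. PCs: A@2 B@4 C@3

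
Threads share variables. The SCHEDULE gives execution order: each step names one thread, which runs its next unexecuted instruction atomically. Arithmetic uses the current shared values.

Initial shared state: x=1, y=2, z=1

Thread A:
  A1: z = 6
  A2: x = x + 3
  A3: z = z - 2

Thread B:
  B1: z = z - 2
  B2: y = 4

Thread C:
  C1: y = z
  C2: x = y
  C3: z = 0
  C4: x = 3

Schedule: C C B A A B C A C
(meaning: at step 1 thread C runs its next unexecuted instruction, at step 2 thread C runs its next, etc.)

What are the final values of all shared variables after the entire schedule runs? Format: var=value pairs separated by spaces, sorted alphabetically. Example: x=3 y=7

Answer: x=3 y=4 z=-2

Derivation:
Step 1: thread C executes C1 (y = z). Shared: x=1 y=1 z=1. PCs: A@0 B@0 C@1
Step 2: thread C executes C2 (x = y). Shared: x=1 y=1 z=1. PCs: A@0 B@0 C@2
Step 3: thread B executes B1 (z = z - 2). Shared: x=1 y=1 z=-1. PCs: A@0 B@1 C@2
Step 4: thread A executes A1 (z = 6). Shared: x=1 y=1 z=6. PCs: A@1 B@1 C@2
Step 5: thread A executes A2 (x = x + 3). Shared: x=4 y=1 z=6. PCs: A@2 B@1 C@2
Step 6: thread B executes B2 (y = 4). Shared: x=4 y=4 z=6. PCs: A@2 B@2 C@2
Step 7: thread C executes C3 (z = 0). Shared: x=4 y=4 z=0. PCs: A@2 B@2 C@3
Step 8: thread A executes A3 (z = z - 2). Shared: x=4 y=4 z=-2. PCs: A@3 B@2 C@3
Step 9: thread C executes C4 (x = 3). Shared: x=3 y=4 z=-2. PCs: A@3 B@2 C@4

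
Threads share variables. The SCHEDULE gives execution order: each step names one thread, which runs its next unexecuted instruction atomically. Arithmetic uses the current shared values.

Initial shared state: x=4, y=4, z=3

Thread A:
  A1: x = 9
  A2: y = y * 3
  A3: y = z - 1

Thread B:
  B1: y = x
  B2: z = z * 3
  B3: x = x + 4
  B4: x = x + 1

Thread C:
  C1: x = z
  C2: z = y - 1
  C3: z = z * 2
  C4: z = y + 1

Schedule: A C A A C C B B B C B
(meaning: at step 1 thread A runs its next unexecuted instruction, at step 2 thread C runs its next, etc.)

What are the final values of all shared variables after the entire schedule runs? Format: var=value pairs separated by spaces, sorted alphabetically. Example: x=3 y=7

Answer: x=8 y=3 z=4

Derivation:
Step 1: thread A executes A1 (x = 9). Shared: x=9 y=4 z=3. PCs: A@1 B@0 C@0
Step 2: thread C executes C1 (x = z). Shared: x=3 y=4 z=3. PCs: A@1 B@0 C@1
Step 3: thread A executes A2 (y = y * 3). Shared: x=3 y=12 z=3. PCs: A@2 B@0 C@1
Step 4: thread A executes A3 (y = z - 1). Shared: x=3 y=2 z=3. PCs: A@3 B@0 C@1
Step 5: thread C executes C2 (z = y - 1). Shared: x=3 y=2 z=1. PCs: A@3 B@0 C@2
Step 6: thread C executes C3 (z = z * 2). Shared: x=3 y=2 z=2. PCs: A@3 B@0 C@3
Step 7: thread B executes B1 (y = x). Shared: x=3 y=3 z=2. PCs: A@3 B@1 C@3
Step 8: thread B executes B2 (z = z * 3). Shared: x=3 y=3 z=6. PCs: A@3 B@2 C@3
Step 9: thread B executes B3 (x = x + 4). Shared: x=7 y=3 z=6. PCs: A@3 B@3 C@3
Step 10: thread C executes C4 (z = y + 1). Shared: x=7 y=3 z=4. PCs: A@3 B@3 C@4
Step 11: thread B executes B4 (x = x + 1). Shared: x=8 y=3 z=4. PCs: A@3 B@4 C@4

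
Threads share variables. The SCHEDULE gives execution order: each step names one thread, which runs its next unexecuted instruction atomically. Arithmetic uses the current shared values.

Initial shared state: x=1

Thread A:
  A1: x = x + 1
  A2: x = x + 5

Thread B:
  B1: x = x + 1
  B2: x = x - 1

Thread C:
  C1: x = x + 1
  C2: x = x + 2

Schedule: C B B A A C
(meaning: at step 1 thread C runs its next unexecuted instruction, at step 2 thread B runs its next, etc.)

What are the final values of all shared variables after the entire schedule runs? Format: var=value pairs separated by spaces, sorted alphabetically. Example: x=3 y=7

Step 1: thread C executes C1 (x = x + 1). Shared: x=2. PCs: A@0 B@0 C@1
Step 2: thread B executes B1 (x = x + 1). Shared: x=3. PCs: A@0 B@1 C@1
Step 3: thread B executes B2 (x = x - 1). Shared: x=2. PCs: A@0 B@2 C@1
Step 4: thread A executes A1 (x = x + 1). Shared: x=3. PCs: A@1 B@2 C@1
Step 5: thread A executes A2 (x = x + 5). Shared: x=8. PCs: A@2 B@2 C@1
Step 6: thread C executes C2 (x = x + 2). Shared: x=10. PCs: A@2 B@2 C@2

Answer: x=10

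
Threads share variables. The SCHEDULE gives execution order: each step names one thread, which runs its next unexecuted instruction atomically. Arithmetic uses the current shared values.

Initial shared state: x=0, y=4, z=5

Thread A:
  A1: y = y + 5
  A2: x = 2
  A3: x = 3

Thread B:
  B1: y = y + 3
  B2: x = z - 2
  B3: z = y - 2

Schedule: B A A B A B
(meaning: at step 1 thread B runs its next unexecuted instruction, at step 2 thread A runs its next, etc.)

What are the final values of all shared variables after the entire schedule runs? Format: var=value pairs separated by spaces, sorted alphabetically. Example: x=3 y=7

Answer: x=3 y=12 z=10

Derivation:
Step 1: thread B executes B1 (y = y + 3). Shared: x=0 y=7 z=5. PCs: A@0 B@1
Step 2: thread A executes A1 (y = y + 5). Shared: x=0 y=12 z=5. PCs: A@1 B@1
Step 3: thread A executes A2 (x = 2). Shared: x=2 y=12 z=5. PCs: A@2 B@1
Step 4: thread B executes B2 (x = z - 2). Shared: x=3 y=12 z=5. PCs: A@2 B@2
Step 5: thread A executes A3 (x = 3). Shared: x=3 y=12 z=5. PCs: A@3 B@2
Step 6: thread B executes B3 (z = y - 2). Shared: x=3 y=12 z=10. PCs: A@3 B@3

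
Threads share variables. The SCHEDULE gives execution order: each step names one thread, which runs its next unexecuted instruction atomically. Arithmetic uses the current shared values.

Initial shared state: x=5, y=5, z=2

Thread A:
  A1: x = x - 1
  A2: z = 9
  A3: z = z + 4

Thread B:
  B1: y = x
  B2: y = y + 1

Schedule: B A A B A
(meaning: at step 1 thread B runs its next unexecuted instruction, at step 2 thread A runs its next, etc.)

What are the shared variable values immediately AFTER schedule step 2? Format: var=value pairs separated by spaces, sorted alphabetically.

Step 1: thread B executes B1 (y = x). Shared: x=5 y=5 z=2. PCs: A@0 B@1
Step 2: thread A executes A1 (x = x - 1). Shared: x=4 y=5 z=2. PCs: A@1 B@1

Answer: x=4 y=5 z=2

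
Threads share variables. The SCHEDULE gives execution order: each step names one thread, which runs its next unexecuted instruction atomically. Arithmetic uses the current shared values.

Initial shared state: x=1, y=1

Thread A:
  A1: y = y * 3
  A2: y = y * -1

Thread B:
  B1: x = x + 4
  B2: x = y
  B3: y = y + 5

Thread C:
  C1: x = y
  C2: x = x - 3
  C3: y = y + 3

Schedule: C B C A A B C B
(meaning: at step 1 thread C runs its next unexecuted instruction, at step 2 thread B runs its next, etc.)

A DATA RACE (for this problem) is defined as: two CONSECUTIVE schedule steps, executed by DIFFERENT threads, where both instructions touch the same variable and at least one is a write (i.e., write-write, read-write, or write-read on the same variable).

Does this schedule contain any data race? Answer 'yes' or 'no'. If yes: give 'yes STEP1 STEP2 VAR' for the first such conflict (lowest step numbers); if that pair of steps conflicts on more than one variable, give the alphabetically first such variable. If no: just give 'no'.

Steps 1,2: C(x = y) vs B(x = x + 4). RACE on x (W-W).
Steps 2,3: B(x = x + 4) vs C(x = x - 3). RACE on x (W-W).
Steps 3,4: C(r=x,w=x) vs A(r=y,w=y). No conflict.
Steps 4,5: same thread (A). No race.
Steps 5,6: A(y = y * -1) vs B(x = y). RACE on y (W-R).
Steps 6,7: B(x = y) vs C(y = y + 3). RACE on y (R-W).
Steps 7,8: C(y = y + 3) vs B(y = y + 5). RACE on y (W-W).
First conflict at steps 1,2.

Answer: yes 1 2 x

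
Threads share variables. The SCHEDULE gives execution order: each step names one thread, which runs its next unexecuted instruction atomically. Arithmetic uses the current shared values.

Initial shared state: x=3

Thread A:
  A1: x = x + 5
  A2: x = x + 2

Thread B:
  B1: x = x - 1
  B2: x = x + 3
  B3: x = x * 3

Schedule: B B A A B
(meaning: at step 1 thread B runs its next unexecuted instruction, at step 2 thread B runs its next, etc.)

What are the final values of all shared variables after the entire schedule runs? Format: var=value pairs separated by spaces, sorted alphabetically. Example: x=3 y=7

Step 1: thread B executes B1 (x = x - 1). Shared: x=2. PCs: A@0 B@1
Step 2: thread B executes B2 (x = x + 3). Shared: x=5. PCs: A@0 B@2
Step 3: thread A executes A1 (x = x + 5). Shared: x=10. PCs: A@1 B@2
Step 4: thread A executes A2 (x = x + 2). Shared: x=12. PCs: A@2 B@2
Step 5: thread B executes B3 (x = x * 3). Shared: x=36. PCs: A@2 B@3

Answer: x=36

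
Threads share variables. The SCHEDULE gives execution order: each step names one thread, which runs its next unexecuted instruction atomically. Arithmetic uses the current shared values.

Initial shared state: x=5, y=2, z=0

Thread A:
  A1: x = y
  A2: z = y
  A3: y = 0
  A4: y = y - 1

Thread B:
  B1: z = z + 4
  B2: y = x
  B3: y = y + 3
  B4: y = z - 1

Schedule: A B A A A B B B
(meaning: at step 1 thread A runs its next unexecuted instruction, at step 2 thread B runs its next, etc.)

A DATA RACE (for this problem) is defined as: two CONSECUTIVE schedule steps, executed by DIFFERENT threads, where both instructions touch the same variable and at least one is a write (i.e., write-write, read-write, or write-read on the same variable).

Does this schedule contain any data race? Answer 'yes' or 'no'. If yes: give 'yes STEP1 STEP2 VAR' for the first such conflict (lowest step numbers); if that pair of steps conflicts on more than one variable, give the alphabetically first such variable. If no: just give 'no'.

Answer: yes 2 3 z

Derivation:
Steps 1,2: A(r=y,w=x) vs B(r=z,w=z). No conflict.
Steps 2,3: B(z = z + 4) vs A(z = y). RACE on z (W-W).
Steps 3,4: same thread (A). No race.
Steps 4,5: same thread (A). No race.
Steps 5,6: A(y = y - 1) vs B(y = x). RACE on y (W-W).
Steps 6,7: same thread (B). No race.
Steps 7,8: same thread (B). No race.
First conflict at steps 2,3.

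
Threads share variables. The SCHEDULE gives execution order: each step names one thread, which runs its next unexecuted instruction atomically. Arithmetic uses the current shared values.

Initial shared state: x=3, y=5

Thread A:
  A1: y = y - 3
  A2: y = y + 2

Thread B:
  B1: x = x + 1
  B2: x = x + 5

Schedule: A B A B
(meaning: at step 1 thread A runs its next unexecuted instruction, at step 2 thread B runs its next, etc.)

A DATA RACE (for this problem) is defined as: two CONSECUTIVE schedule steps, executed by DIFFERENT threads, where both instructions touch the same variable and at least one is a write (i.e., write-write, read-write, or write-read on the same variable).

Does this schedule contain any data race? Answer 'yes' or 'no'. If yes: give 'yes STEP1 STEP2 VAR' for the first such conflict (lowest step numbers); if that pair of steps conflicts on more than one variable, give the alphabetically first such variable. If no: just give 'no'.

Answer: no

Derivation:
Steps 1,2: A(r=y,w=y) vs B(r=x,w=x). No conflict.
Steps 2,3: B(r=x,w=x) vs A(r=y,w=y). No conflict.
Steps 3,4: A(r=y,w=y) vs B(r=x,w=x). No conflict.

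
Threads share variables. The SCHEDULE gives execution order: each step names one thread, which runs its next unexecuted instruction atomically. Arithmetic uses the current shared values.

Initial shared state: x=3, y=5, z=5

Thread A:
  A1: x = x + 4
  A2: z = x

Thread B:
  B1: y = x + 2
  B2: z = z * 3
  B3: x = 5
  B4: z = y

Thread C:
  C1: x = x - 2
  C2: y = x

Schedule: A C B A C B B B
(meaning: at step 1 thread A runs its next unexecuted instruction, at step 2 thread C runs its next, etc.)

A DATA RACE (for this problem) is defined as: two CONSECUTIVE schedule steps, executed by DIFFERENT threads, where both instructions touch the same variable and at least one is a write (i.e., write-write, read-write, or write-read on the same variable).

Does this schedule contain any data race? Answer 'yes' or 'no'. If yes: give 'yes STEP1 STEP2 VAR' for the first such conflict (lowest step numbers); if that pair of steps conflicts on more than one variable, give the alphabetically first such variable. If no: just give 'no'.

Answer: yes 1 2 x

Derivation:
Steps 1,2: A(x = x + 4) vs C(x = x - 2). RACE on x (W-W).
Steps 2,3: C(x = x - 2) vs B(y = x + 2). RACE on x (W-R).
Steps 3,4: B(r=x,w=y) vs A(r=x,w=z). No conflict.
Steps 4,5: A(r=x,w=z) vs C(r=x,w=y). No conflict.
Steps 5,6: C(r=x,w=y) vs B(r=z,w=z). No conflict.
Steps 6,7: same thread (B). No race.
Steps 7,8: same thread (B). No race.
First conflict at steps 1,2.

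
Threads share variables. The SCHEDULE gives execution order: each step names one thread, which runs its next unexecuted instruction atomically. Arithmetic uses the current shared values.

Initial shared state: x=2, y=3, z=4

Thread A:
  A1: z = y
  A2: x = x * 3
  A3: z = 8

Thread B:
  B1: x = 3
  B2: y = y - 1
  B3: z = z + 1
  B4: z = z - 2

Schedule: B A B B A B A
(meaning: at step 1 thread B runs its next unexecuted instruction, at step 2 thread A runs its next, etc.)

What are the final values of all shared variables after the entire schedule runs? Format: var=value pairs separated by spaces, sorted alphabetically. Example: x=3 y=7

Answer: x=9 y=2 z=8

Derivation:
Step 1: thread B executes B1 (x = 3). Shared: x=3 y=3 z=4. PCs: A@0 B@1
Step 2: thread A executes A1 (z = y). Shared: x=3 y=3 z=3. PCs: A@1 B@1
Step 3: thread B executes B2 (y = y - 1). Shared: x=3 y=2 z=3. PCs: A@1 B@2
Step 4: thread B executes B3 (z = z + 1). Shared: x=3 y=2 z=4. PCs: A@1 B@3
Step 5: thread A executes A2 (x = x * 3). Shared: x=9 y=2 z=4. PCs: A@2 B@3
Step 6: thread B executes B4 (z = z - 2). Shared: x=9 y=2 z=2. PCs: A@2 B@4
Step 7: thread A executes A3 (z = 8). Shared: x=9 y=2 z=8. PCs: A@3 B@4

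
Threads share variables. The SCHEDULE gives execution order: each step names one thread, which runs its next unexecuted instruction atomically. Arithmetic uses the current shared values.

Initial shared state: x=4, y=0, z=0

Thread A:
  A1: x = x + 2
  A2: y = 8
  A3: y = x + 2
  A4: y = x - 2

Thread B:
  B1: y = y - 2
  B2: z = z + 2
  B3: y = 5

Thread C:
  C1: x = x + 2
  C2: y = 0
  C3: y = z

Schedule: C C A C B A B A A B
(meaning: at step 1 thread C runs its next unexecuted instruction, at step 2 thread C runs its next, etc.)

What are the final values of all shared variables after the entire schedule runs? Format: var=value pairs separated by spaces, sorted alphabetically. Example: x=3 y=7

Step 1: thread C executes C1 (x = x + 2). Shared: x=6 y=0 z=0. PCs: A@0 B@0 C@1
Step 2: thread C executes C2 (y = 0). Shared: x=6 y=0 z=0. PCs: A@0 B@0 C@2
Step 3: thread A executes A1 (x = x + 2). Shared: x=8 y=0 z=0. PCs: A@1 B@0 C@2
Step 4: thread C executes C3 (y = z). Shared: x=8 y=0 z=0. PCs: A@1 B@0 C@3
Step 5: thread B executes B1 (y = y - 2). Shared: x=8 y=-2 z=0. PCs: A@1 B@1 C@3
Step 6: thread A executes A2 (y = 8). Shared: x=8 y=8 z=0. PCs: A@2 B@1 C@3
Step 7: thread B executes B2 (z = z + 2). Shared: x=8 y=8 z=2. PCs: A@2 B@2 C@3
Step 8: thread A executes A3 (y = x + 2). Shared: x=8 y=10 z=2. PCs: A@3 B@2 C@3
Step 9: thread A executes A4 (y = x - 2). Shared: x=8 y=6 z=2. PCs: A@4 B@2 C@3
Step 10: thread B executes B3 (y = 5). Shared: x=8 y=5 z=2. PCs: A@4 B@3 C@3

Answer: x=8 y=5 z=2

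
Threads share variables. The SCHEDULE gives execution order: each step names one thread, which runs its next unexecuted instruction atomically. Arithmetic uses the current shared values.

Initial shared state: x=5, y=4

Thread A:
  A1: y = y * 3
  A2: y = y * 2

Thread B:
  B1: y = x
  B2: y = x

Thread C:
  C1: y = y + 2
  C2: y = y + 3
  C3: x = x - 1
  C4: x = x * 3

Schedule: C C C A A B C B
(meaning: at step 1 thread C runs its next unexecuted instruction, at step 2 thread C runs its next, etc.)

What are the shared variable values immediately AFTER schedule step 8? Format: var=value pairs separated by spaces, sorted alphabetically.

Step 1: thread C executes C1 (y = y + 2). Shared: x=5 y=6. PCs: A@0 B@0 C@1
Step 2: thread C executes C2 (y = y + 3). Shared: x=5 y=9. PCs: A@0 B@0 C@2
Step 3: thread C executes C3 (x = x - 1). Shared: x=4 y=9. PCs: A@0 B@0 C@3
Step 4: thread A executes A1 (y = y * 3). Shared: x=4 y=27. PCs: A@1 B@0 C@3
Step 5: thread A executes A2 (y = y * 2). Shared: x=4 y=54. PCs: A@2 B@0 C@3
Step 6: thread B executes B1 (y = x). Shared: x=4 y=4. PCs: A@2 B@1 C@3
Step 7: thread C executes C4 (x = x * 3). Shared: x=12 y=4. PCs: A@2 B@1 C@4
Step 8: thread B executes B2 (y = x). Shared: x=12 y=12. PCs: A@2 B@2 C@4

Answer: x=12 y=12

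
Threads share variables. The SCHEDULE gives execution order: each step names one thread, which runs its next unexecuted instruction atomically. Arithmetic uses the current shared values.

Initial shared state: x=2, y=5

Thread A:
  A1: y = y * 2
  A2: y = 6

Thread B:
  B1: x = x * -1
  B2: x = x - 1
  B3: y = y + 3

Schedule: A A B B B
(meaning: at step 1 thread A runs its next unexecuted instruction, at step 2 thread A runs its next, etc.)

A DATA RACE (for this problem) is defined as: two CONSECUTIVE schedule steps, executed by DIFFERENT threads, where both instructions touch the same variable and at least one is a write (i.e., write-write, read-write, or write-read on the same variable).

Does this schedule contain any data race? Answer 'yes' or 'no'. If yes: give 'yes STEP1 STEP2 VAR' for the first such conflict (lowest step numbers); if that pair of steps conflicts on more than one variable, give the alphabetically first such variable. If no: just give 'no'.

Answer: no

Derivation:
Steps 1,2: same thread (A). No race.
Steps 2,3: A(r=-,w=y) vs B(r=x,w=x). No conflict.
Steps 3,4: same thread (B). No race.
Steps 4,5: same thread (B). No race.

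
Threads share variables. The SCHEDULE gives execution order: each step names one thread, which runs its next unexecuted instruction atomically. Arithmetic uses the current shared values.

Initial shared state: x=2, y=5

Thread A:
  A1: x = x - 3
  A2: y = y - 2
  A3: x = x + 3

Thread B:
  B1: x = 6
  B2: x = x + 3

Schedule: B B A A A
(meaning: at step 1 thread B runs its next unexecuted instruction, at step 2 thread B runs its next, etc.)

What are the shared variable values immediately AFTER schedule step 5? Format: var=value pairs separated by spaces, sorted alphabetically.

Answer: x=9 y=3

Derivation:
Step 1: thread B executes B1 (x = 6). Shared: x=6 y=5. PCs: A@0 B@1
Step 2: thread B executes B2 (x = x + 3). Shared: x=9 y=5. PCs: A@0 B@2
Step 3: thread A executes A1 (x = x - 3). Shared: x=6 y=5. PCs: A@1 B@2
Step 4: thread A executes A2 (y = y - 2). Shared: x=6 y=3. PCs: A@2 B@2
Step 5: thread A executes A3 (x = x + 3). Shared: x=9 y=3. PCs: A@3 B@2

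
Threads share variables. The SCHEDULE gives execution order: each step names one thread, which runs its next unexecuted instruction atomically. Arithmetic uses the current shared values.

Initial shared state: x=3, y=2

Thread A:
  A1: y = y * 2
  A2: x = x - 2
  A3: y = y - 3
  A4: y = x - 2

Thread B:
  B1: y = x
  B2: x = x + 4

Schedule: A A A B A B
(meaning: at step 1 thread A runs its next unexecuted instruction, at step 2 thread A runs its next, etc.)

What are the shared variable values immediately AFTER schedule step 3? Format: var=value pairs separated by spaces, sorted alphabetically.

Step 1: thread A executes A1 (y = y * 2). Shared: x=3 y=4. PCs: A@1 B@0
Step 2: thread A executes A2 (x = x - 2). Shared: x=1 y=4. PCs: A@2 B@0
Step 3: thread A executes A3 (y = y - 3). Shared: x=1 y=1. PCs: A@3 B@0

Answer: x=1 y=1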